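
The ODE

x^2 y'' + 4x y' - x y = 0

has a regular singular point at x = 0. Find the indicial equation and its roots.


Divide by x^2 to reach normal form y'' + P_1(x) y' + P_2(x) y = 0 with P_1(x) = 4/x and P_2(x) = -1/x.
x = 0 is a singular point because the y'-coefficient 4/x has a pole at x = 0 and the y-coefficient -1/x has a pole at x = 0.
It is a regular singular point because x P_1(x) = p(x) = 4 and x^2 P_2(x) = q(x) = -x are polynomials, hence analytic at x = 0.
p(0) = 4,  q(0) = 0.
Indicial equation: r(r-1) + p(0) r + q(0) = 0, i.e. r^2 + (p(0) - 1) r + q(0) = 0, i.e. r^2 + 3 r = 0.
Discriminant: (3)^2 - 4(0) = 9, so r = (-3 ± 3)/2.
Solving: r_1 = 0, r_2 = -3.

indicial: r^2 + 3 r = 0; roots r_1 = 0, r_2 = -3


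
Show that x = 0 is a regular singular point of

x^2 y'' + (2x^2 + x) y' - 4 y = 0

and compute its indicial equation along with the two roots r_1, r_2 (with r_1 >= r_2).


Divide by x^2 to reach normal form y'' + P_1(x) y' + P_2(x) y = 0 with P_1(x) = 2 + 1/x and P_2(x) = -4/x^2.
x = 0 is a singular point because the y'-coefficient 2 + 1/x has a pole at x = 0 and the y-coefficient -4/x^2 has a pole at x = 0.
It is a regular singular point because x P_1(x) = p(x) = 2x + 1 and x^2 P_2(x) = q(x) = -4 are polynomials, hence analytic at x = 0.
p(0) = 1,  q(0) = -4.
Indicial equation: r(r-1) + p(0) r + q(0) = 0, i.e. r^2 + (p(0) - 1) r + q(0) = 0, i.e. r^2 - 4 = 0.
Discriminant: (0)^2 - 4(-4) = 16, so r = (0 ± 4)/2.
Solving: r_1 = 2, r_2 = -2.

indicial: r^2 - 4 = 0; roots r_1 = 2, r_2 = -2


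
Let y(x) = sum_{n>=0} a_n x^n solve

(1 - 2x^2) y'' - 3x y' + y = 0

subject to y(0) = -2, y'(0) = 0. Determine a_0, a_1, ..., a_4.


Ansatz: y(x) = sum_{n>=0} a_n x^n, so y'(x) = sum_{n>=1} n a_n x^(n-1) and y''(x) = sum_{n>=2} n(n-1) a_n x^(n-2).
Substitute into P(x) y'' + Q(x) y' + R(x) y = 0 with P(x) = 1 - 2x^2, Q(x) = -3x, R(x) = 1, and match powers of x.
Initial conditions: a_0 = -2, a_1 = 0.
Setting the coefficient of each power of x to zero and solving order by order (substituting the coefficients already found):
  x^0: 2 a_2 + a_0 = 0  ->  2 a_2 = -a_0 = 2  ->  a_2 = 1
  x^1: 6 a_3 - 2 a_1 = 0  ->  6 a_3 = 2 a_1 = 0  ->  a_3 = 0
  x^2: 12 a_4 - 9 a_2 = 0  ->  12 a_4 = 9 a_2 = 9  ->  a_4 = 3/4
Truncated series: y(x) = -2 + x^2 + (3/4) x^4 + O(x^5).

a_0 = -2; a_1 = 0; a_2 = 1; a_3 = 0; a_4 = 3/4


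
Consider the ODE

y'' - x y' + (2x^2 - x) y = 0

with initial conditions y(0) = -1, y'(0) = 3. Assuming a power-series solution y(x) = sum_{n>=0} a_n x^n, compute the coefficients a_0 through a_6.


Ansatz: y(x) = sum_{n>=0} a_n x^n, so y'(x) = sum_{n>=1} n a_n x^(n-1) and y''(x) = sum_{n>=2} n(n-1) a_n x^(n-2).
Substitute into P(x) y'' + Q(x) y' + R(x) y = 0 with P(x) = 1, Q(x) = -x, R(x) = 2x^2 - x, and match powers of x.
Initial conditions: a_0 = -1, a_1 = 3.
Setting the coefficient of each power of x to zero and solving order by order (substituting the coefficients already found):
  x^0: 2 a_2 = 0  ->  a_2 = 0
  x^1: 6 a_3 - a_1 - a_0 = 0  ->  6 a_3 = a_1 + a_0 = 2  ->  a_3 = 1/3
  x^2: 12 a_4 - 2 a_2 - a_1 + 2 a_0 = 0  ->  12 a_4 = 2 a_2 + a_1 - 2 a_0 = 5  ->  a_4 = 5/12
  x^3: 20 a_5 - 3 a_3 - a_2 + 2 a_1 = 0  ->  20 a_5 = 3 a_3 + a_2 - 2 a_1 = -5  ->  a_5 = -1/4
  x^4: 30 a_6 - 4 a_4 - a_3 + 2 a_2 = 0  ->  30 a_6 = 4 a_4 + a_3 - 2 a_2 = 2  ->  a_6 = 1/15
Truncated series: y(x) = -1 + 3 x + (1/3) x^3 + (5/12) x^4 - (1/4) x^5 + (1/15) x^6 + O(x^7).

a_0 = -1; a_1 = 3; a_2 = 0; a_3 = 1/3; a_4 = 5/12; a_5 = -1/4; a_6 = 1/15


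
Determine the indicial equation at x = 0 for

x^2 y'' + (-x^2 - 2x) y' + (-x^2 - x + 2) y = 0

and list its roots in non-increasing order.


Divide by x^2 to reach normal form y'' + P_1(x) y' + P_2(x) y = 0 with P_1(x) = -1 - 2/x and P_2(x) = -1 - 1/x + 2/x^2.
x = 0 is a singular point because the y'-coefficient -1 - 2/x has a pole at x = 0 and the y-coefficient -1 - 1/x + 2/x^2 has a pole at x = 0.
It is a regular singular point because x P_1(x) = p(x) = -x - 2 and x^2 P_2(x) = q(x) = -x^2 - x + 2 are polynomials, hence analytic at x = 0.
p(0) = -2,  q(0) = 2.
Indicial equation: r(r-1) + p(0) r + q(0) = 0, i.e. r^2 + (p(0) - 1) r + q(0) = 0, i.e. r^2 - 3 r + 2 = 0.
Discriminant: (-3)^2 - 4(2) = 1, so r = (3 ± 1)/2.
Solving: r_1 = 2, r_2 = 1.

indicial: r^2 - 3 r + 2 = 0; roots r_1 = 2, r_2 = 1


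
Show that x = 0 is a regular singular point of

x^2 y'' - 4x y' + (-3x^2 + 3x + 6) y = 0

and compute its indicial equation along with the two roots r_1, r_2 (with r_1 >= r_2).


Divide by x^2 to reach normal form y'' + P_1(x) y' + P_2(x) y = 0 with P_1(x) = -4/x and P_2(x) = -3 + 3/x + 6/x^2.
x = 0 is a singular point because the y'-coefficient -4/x has a pole at x = 0 and the y-coefficient -3 + 3/x + 6/x^2 has a pole at x = 0.
It is a regular singular point because x P_1(x) = p(x) = -4 and x^2 P_2(x) = q(x) = -3x^2 + 3x + 6 are polynomials, hence analytic at x = 0.
p(0) = -4,  q(0) = 6.
Indicial equation: r(r-1) + p(0) r + q(0) = 0, i.e. r^2 + (p(0) - 1) r + q(0) = 0, i.e. r^2 - 5 r + 6 = 0.
Discriminant: (-5)^2 - 4(6) = 1, so r = (5 ± 1)/2.
Solving: r_1 = 3, r_2 = 2.

indicial: r^2 - 5 r + 6 = 0; roots r_1 = 3, r_2 = 2


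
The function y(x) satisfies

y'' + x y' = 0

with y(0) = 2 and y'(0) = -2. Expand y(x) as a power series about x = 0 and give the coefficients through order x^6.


Ansatz: y(x) = sum_{n>=0} a_n x^n, so y'(x) = sum_{n>=1} n a_n x^(n-1) and y''(x) = sum_{n>=2} n(n-1) a_n x^(n-2).
Substitute into P(x) y'' + Q(x) y' + R(x) y = 0 with P(x) = 1, Q(x) = x, R(x) = 0, and match powers of x.
Initial conditions: a_0 = 2, a_1 = -2.
Setting the coefficient of each power of x to zero and solving order by order (substituting the coefficients already found):
  x^0: 2 a_2 = 0  ->  a_2 = 0
  x^1: 6 a_3 + a_1 = 0  ->  6 a_3 = -a_1 = 2  ->  a_3 = 1/3
  x^2: 12 a_4 + 2 a_2 = 0  ->  12 a_4 = -2 a_2 = 0  ->  a_4 = 0
  x^3: 20 a_5 + 3 a_3 = 0  ->  20 a_5 = -3 a_3 = -1  ->  a_5 = -1/20
  x^4: 30 a_6 + 4 a_4 = 0  ->  30 a_6 = -4 a_4 = 0  ->  a_6 = 0
Truncated series: y(x) = 2 - 2 x + (1/3) x^3 - (1/20) x^5 + O(x^7).

a_0 = 2; a_1 = -2; a_2 = 0; a_3 = 1/3; a_4 = 0; a_5 = -1/20; a_6 = 0


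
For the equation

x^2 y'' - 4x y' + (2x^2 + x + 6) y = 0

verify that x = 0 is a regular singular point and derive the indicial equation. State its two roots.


Divide by x^2 to reach normal form y'' + P_1(x) y' + P_2(x) y = 0 with P_1(x) = -4/x and P_2(x) = 2 + 1/x + 6/x^2.
x = 0 is a singular point because the y'-coefficient -4/x has a pole at x = 0 and the y-coefficient 2 + 1/x + 6/x^2 has a pole at x = 0.
It is a regular singular point because x P_1(x) = p(x) = -4 and x^2 P_2(x) = q(x) = 2x^2 + x + 6 are polynomials, hence analytic at x = 0.
p(0) = -4,  q(0) = 6.
Indicial equation: r(r-1) + p(0) r + q(0) = 0, i.e. r^2 + (p(0) - 1) r + q(0) = 0, i.e. r^2 - 5 r + 6 = 0.
Discriminant: (-5)^2 - 4(6) = 1, so r = (5 ± 1)/2.
Solving: r_1 = 3, r_2 = 2.

indicial: r^2 - 5 r + 6 = 0; roots r_1 = 3, r_2 = 2


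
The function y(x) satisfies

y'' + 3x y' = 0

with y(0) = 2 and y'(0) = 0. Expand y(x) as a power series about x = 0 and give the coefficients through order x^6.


Ansatz: y(x) = sum_{n>=0} a_n x^n, so y'(x) = sum_{n>=1} n a_n x^(n-1) and y''(x) = sum_{n>=2} n(n-1) a_n x^(n-2).
Substitute into P(x) y'' + Q(x) y' + R(x) y = 0 with P(x) = 1, Q(x) = 3x, R(x) = 0, and match powers of x.
Initial conditions: a_0 = 2, a_1 = 0.
Setting the coefficient of each power of x to zero and solving order by order (substituting the coefficients already found):
  x^0: 2 a_2 = 0  ->  a_2 = 0
  x^1: 6 a_3 + 3 a_1 = 0  ->  6 a_3 = -3 a_1 = 0  ->  a_3 = 0
  x^2: 12 a_4 + 6 a_2 = 0  ->  12 a_4 = -6 a_2 = 0  ->  a_4 = 0
  x^3: 20 a_5 + 9 a_3 = 0  ->  20 a_5 = -9 a_3 = 0  ->  a_5 = 0
  x^4: 30 a_6 + 12 a_4 = 0  ->  30 a_6 = -12 a_4 = 0  ->  a_6 = 0
Truncated series: y(x) = 2 + O(x^7).

a_0 = 2; a_1 = 0; a_2 = 0; a_3 = 0; a_4 = 0; a_5 = 0; a_6 = 0


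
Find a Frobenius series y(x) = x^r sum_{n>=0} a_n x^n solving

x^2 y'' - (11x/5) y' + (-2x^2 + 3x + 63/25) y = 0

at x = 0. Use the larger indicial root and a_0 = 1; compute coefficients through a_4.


Write in Frobenius form y'' + (p(x)/x) y' + (q(x)/x^2) y = 0:
  p(x) = -11/5,  q(x) = -2x^2 + 3x + 63/25.
Indicial equation: r(r-1) + (-11/5) r + (63/25) = 0 -> roots r_1 = 9/5, r_2 = 7/5.
Take r = r_1 = 9/5. Let y(x) = x^r sum_{n>=0} a_n x^n with a_0 = 1.
Substitute y = x^r sum a_n x^n and match x^{r+n}. The recurrence is
  D(n) a_n + 3 a_{n-1} - 2 a_{n-2} = 0,  where D(n) = (r+n)(r+n-1) + (-11/5)(r+n) + (63/25).
  a_n = [-3 a_{n-1} + 2 a_{n-2}] / D(n).
Since the indicial polynomial factors as (r - r_1)(r - r_2), D(n) = (r_1 + n - r_1)(r_1 + n - r_2) = n(n + 2/5).
Evaluating step by step (a_0 = 1):
  n = 1: D(1) = 1(1 + 2/5) = 7/5; numerator = -3(1) = -3; a_1 = (-3)/(7/5) = -15/7
  n = 2: D(2) = 2(2 + 2/5) = 24/5; numerator = -3(-15/7) + 2(1) = 59/7; a_2 = (59/7)/(24/5) = 295/168
  n = 3: D(3) = 3(3 + 2/5) = 51/5; numerator = -3(295/168) + 2(-15/7) = -535/56; a_3 = (-535/56)/(51/5) = -2675/2856
  n = 4: D(4) = 4(4 + 2/5) = 88/5; numerator = -3(-2675/2856) + 2(295/168) = 18055/2856; a_4 = (18055/2856)/(88/5) = 90275/251328

r = 9/5; a_0 = 1; a_1 = -15/7; a_2 = 295/168; a_3 = -2675/2856; a_4 = 90275/251328


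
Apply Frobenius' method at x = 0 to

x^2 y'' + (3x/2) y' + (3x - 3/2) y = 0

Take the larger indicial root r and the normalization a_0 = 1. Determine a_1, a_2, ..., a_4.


Write in Frobenius form y'' + (p(x)/x) y' + (q(x)/x^2) y = 0:
  p(x) = 3/2,  q(x) = 3x - 3/2.
Indicial equation: r(r-1) + (3/2) r + (-3/2) = 0 -> roots r_1 = 1, r_2 = -3/2.
Take r = r_1 = 1. Let y(x) = x^r sum_{n>=0} a_n x^n with a_0 = 1.
Substitute y = x^r sum a_n x^n and match x^{r+n}. The recurrence is
  D(n) a_n + 3 a_{n-1} = 0,  where D(n) = (r+n)(r+n-1) + (3/2)(r+n) + (-3/2).
  a_n = -3 / D(n) * a_{n-1}.
Since the indicial polynomial factors as (r - r_1)(r - r_2), D(n) = (r_1 + n - r_1)(r_1 + n - r_2) = n(n + 5/2).
Evaluating step by step (a_0 = 1):
  n = 1: D(1) = 1(1 + 5/2) = 7/2; numerator = -3(1) = -3; a_1 = (-3)/(7/2) = -6/7
  n = 2: D(2) = 2(2 + 5/2) = 9; numerator = -3(-6/7) = 18/7; a_2 = (18/7)/(9) = 2/7
  n = 3: D(3) = 3(3 + 5/2) = 33/2; numerator = -3(2/7) = -6/7; a_3 = (-6/7)/(33/2) = -4/77
  n = 4: D(4) = 4(4 + 5/2) = 26; numerator = -3(-4/77) = 12/77; a_4 = (12/77)/(26) = 6/1001

r = 1; a_0 = 1; a_1 = -6/7; a_2 = 2/7; a_3 = -4/77; a_4 = 6/1001


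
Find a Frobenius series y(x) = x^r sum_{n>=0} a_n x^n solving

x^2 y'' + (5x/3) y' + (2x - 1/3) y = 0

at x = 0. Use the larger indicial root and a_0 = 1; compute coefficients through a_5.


Write in Frobenius form y'' + (p(x)/x) y' + (q(x)/x^2) y = 0:
  p(x) = 5/3,  q(x) = 2x - 1/3.
Indicial equation: r(r-1) + (5/3) r + (-1/3) = 0 -> roots r_1 = 1/3, r_2 = -1.
Take r = r_1 = 1/3. Let y(x) = x^r sum_{n>=0} a_n x^n with a_0 = 1.
Substitute y = x^r sum a_n x^n and match x^{r+n}. The recurrence is
  D(n) a_n + 2 a_{n-1} = 0,  where D(n) = (r+n)(r+n-1) + (5/3)(r+n) + (-1/3).
  a_n = -2 / D(n) * a_{n-1}.
Since the indicial polynomial factors as (r - r_1)(r - r_2), D(n) = (r_1 + n - r_1)(r_1 + n - r_2) = n(n + 4/3).
Evaluating step by step (a_0 = 1):
  n = 1: D(1) = 1(1 + 4/3) = 7/3; numerator = -2(1) = -2; a_1 = (-2)/(7/3) = -6/7
  n = 2: D(2) = 2(2 + 4/3) = 20/3; numerator = -2(-6/7) = 12/7; a_2 = (12/7)/(20/3) = 9/35
  n = 3: D(3) = 3(3 + 4/3) = 13; numerator = -2(9/35) = -18/35; a_3 = (-18/35)/(13) = -18/455
  n = 4: D(4) = 4(4 + 4/3) = 64/3; numerator = -2(-18/455) = 36/455; a_4 = (36/455)/(64/3) = 27/7280
  n = 5: D(5) = 5(5 + 4/3) = 95/3; numerator = -2(27/7280) = -27/3640; a_5 = (-27/3640)/(95/3) = -81/345800

r = 1/3; a_0 = 1; a_1 = -6/7; a_2 = 9/35; a_3 = -18/455; a_4 = 27/7280; a_5 = -81/345800


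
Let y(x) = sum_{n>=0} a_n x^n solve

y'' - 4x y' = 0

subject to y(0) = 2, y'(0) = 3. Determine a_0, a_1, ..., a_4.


Ansatz: y(x) = sum_{n>=0} a_n x^n, so y'(x) = sum_{n>=1} n a_n x^(n-1) and y''(x) = sum_{n>=2} n(n-1) a_n x^(n-2).
Substitute into P(x) y'' + Q(x) y' + R(x) y = 0 with P(x) = 1, Q(x) = -4x, R(x) = 0, and match powers of x.
Initial conditions: a_0 = 2, a_1 = 3.
Setting the coefficient of each power of x to zero and solving order by order (substituting the coefficients already found):
  x^0: 2 a_2 = 0  ->  a_2 = 0
  x^1: 6 a_3 - 4 a_1 = 0  ->  6 a_3 = 4 a_1 = 12  ->  a_3 = 2
  x^2: 12 a_4 - 8 a_2 = 0  ->  12 a_4 = 8 a_2 = 0  ->  a_4 = 0
Truncated series: y(x) = 2 + 3 x + 2 x^3 + O(x^5).

a_0 = 2; a_1 = 3; a_2 = 0; a_3 = 2; a_4 = 0


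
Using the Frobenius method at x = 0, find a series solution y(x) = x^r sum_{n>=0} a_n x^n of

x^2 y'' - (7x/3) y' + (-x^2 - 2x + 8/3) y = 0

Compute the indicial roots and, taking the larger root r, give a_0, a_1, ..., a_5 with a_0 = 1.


Write in Frobenius form y'' + (p(x)/x) y' + (q(x)/x^2) y = 0:
  p(x) = -7/3,  q(x) = -x^2 - 2x + 8/3.
Indicial equation: r(r-1) + (-7/3) r + (8/3) = 0 -> roots r_1 = 2, r_2 = 4/3.
Take r = r_1 = 2. Let y(x) = x^r sum_{n>=0} a_n x^n with a_0 = 1.
Substitute y = x^r sum a_n x^n and match x^{r+n}. The recurrence is
  D(n) a_n - 2 a_{n-1} - 1 a_{n-2} = 0,  where D(n) = (r+n)(r+n-1) + (-7/3)(r+n) + (8/3).
  a_n = [2 a_{n-1} + 1 a_{n-2}] / D(n).
Since the indicial polynomial factors as (r - r_1)(r - r_2), D(n) = (r_1 + n - r_1)(r_1 + n - r_2) = n(n + 2/3).
Evaluating step by step (a_0 = 1):
  n = 1: D(1) = 1(1 + 2/3) = 5/3; numerator = 2(1) = 2; a_1 = (2)/(5/3) = 6/5
  n = 2: D(2) = 2(2 + 2/3) = 16/3; numerator = 2(6/5) + 1(1) = 17/5; a_2 = (17/5)/(16/3) = 51/80
  n = 3: D(3) = 3(3 + 2/3) = 11; numerator = 2(51/80) + 1(6/5) = 99/40; a_3 = (99/40)/(11) = 9/40
  n = 4: D(4) = 4(4 + 2/3) = 56/3; numerator = 2(9/40) + 1(51/80) = 87/80; a_4 = (87/80)/(56/3) = 261/4480
  n = 5: D(5) = 5(5 + 2/3) = 85/3; numerator = 2(261/4480) + 1(9/40) = 153/448; a_5 = (153/448)/(85/3) = 27/2240

r = 2; a_0 = 1; a_1 = 6/5; a_2 = 51/80; a_3 = 9/40; a_4 = 261/4480; a_5 = 27/2240


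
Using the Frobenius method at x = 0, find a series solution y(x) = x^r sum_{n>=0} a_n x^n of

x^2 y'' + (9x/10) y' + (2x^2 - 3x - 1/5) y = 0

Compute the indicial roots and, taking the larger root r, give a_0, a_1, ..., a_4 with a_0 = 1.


Write in Frobenius form y'' + (p(x)/x) y' + (q(x)/x^2) y = 0:
  p(x) = 9/10,  q(x) = 2x^2 - 3x - 1/5.
Indicial equation: r(r-1) + (9/10) r + (-1/5) = 0 -> roots r_1 = 1/2, r_2 = -2/5.
Take r = r_1 = 1/2. Let y(x) = x^r sum_{n>=0} a_n x^n with a_0 = 1.
Substitute y = x^r sum a_n x^n and match x^{r+n}. The recurrence is
  D(n) a_n - 3 a_{n-1} + 2 a_{n-2} = 0,  where D(n) = (r+n)(r+n-1) + (9/10)(r+n) + (-1/5).
  a_n = [3 a_{n-1} - 2 a_{n-2}] / D(n).
Since the indicial polynomial factors as (r - r_1)(r - r_2), D(n) = (r_1 + n - r_1)(r_1 + n - r_2) = n(n + 9/10).
Evaluating step by step (a_0 = 1):
  n = 1: D(1) = 1(1 + 9/10) = 19/10; numerator = 3(1) = 3; a_1 = (3)/(19/10) = 30/19
  n = 2: D(2) = 2(2 + 9/10) = 29/5; numerator = 3(30/19) - 2(1) = 52/19; a_2 = (52/19)/(29/5) = 260/551
  n = 3: D(3) = 3(3 + 9/10) = 117/10; numerator = 3(260/551) - 2(30/19) = -960/551; a_3 = (-960/551)/(117/10) = -3200/21489
  n = 4: D(4) = 4(4 + 9/10) = 98/5; numerator = 3(-3200/21489) - 2(260/551) = -9960/7163; a_4 = (-9960/7163)/(98/5) = -24900/350987

r = 1/2; a_0 = 1; a_1 = 30/19; a_2 = 260/551; a_3 = -3200/21489; a_4 = -24900/350987


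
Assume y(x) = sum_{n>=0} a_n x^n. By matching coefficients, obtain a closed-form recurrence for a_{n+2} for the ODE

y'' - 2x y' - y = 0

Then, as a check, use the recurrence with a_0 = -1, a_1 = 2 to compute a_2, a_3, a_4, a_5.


Substitute y = sum_n a_n x^n.
y''(x) has coefficient (n+2)(n+1) a_{n+2} at x^n;
-2 x y'(x) has coefficient -2 n a_n at x^n (shift);
-y(x) has coefficient -1 a_n at x^n.
Matching x^n: (n+2)(n+1) a_{n+2} + (-2n - 1) a_n = 0.
Thus a_{n+2} = (2n + 1) / ((n+1)(n+2)) * a_n.

Check with a_0 = -1, a_1 = 2 (apply the recurrence for n = 0, 1, 2, 3): a_0 = -1, a_1 = 2, a_2 = -1/2, a_3 = 1, a_4 = -5/24, a_5 = 7/20.

a_(n+2) = (2n + 1) / ((n+1)(n+2)) * a_n; check: a_0 = -1, a_1 = 2, a_2 = -1/2, a_3 = 1, a_4 = -5/24, a_5 = 7/20


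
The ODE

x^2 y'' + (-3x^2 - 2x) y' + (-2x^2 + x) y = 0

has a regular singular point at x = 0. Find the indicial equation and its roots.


Divide by x^2 to reach normal form y'' + P_1(x) y' + P_2(x) y = 0 with P_1(x) = -3 - 2/x and P_2(x) = -2 + 1/x.
x = 0 is a singular point because the y'-coefficient -3 - 2/x has a pole at x = 0 and the y-coefficient -2 + 1/x has a pole at x = 0.
It is a regular singular point because x P_1(x) = p(x) = -3x - 2 and x^2 P_2(x) = q(x) = -2x^2 + x are polynomials, hence analytic at x = 0.
p(0) = -2,  q(0) = 0.
Indicial equation: r(r-1) + p(0) r + q(0) = 0, i.e. r^2 + (p(0) - 1) r + q(0) = 0, i.e. r^2 - 3 r = 0.
Discriminant: (-3)^2 - 4(0) = 9, so r = (3 ± 3)/2.
Solving: r_1 = 3, r_2 = 0.

indicial: r^2 - 3 r = 0; roots r_1 = 3, r_2 = 0


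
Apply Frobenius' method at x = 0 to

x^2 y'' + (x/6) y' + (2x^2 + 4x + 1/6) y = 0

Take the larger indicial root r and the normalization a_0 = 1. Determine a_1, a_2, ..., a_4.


Write in Frobenius form y'' + (p(x)/x) y' + (q(x)/x^2) y = 0:
  p(x) = 1/6,  q(x) = 2x^2 + 4x + 1/6.
Indicial equation: r(r-1) + (1/6) r + (1/6) = 0 -> roots r_1 = 1/2, r_2 = 1/3.
Take r = r_1 = 1/2. Let y(x) = x^r sum_{n>=0} a_n x^n with a_0 = 1.
Substitute y = x^r sum a_n x^n and match x^{r+n}. The recurrence is
  D(n) a_n + 4 a_{n-1} + 2 a_{n-2} = 0,  where D(n) = (r+n)(r+n-1) + (1/6)(r+n) + (1/6).
  a_n = [-4 a_{n-1} - 2 a_{n-2}] / D(n).
Since the indicial polynomial factors as (r - r_1)(r - r_2), D(n) = (r_1 + n - r_1)(r_1 + n - r_2) = n(n + 1/6).
Evaluating step by step (a_0 = 1):
  n = 1: D(1) = 1(1 + 1/6) = 7/6; numerator = -4(1) = -4; a_1 = (-4)/(7/6) = -24/7
  n = 2: D(2) = 2(2 + 1/6) = 13/3; numerator = -4(-24/7) - 2(1) = 82/7; a_2 = (82/7)/(13/3) = 246/91
  n = 3: D(3) = 3(3 + 1/6) = 19/2; numerator = -4(246/91) - 2(-24/7) = -360/91; a_3 = (-360/91)/(19/2) = -720/1729
  n = 4: D(4) = 4(4 + 1/6) = 50/3; numerator = -4(-720/1729) - 2(246/91) = -924/247; a_4 = (-924/247)/(50/3) = -1386/6175

r = 1/2; a_0 = 1; a_1 = -24/7; a_2 = 246/91; a_3 = -720/1729; a_4 = -1386/6175


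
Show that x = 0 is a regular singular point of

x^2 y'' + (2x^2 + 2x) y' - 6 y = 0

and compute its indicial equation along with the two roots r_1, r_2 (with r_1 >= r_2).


Divide by x^2 to reach normal form y'' + P_1(x) y' + P_2(x) y = 0 with P_1(x) = 2 + 2/x and P_2(x) = -6/x^2.
x = 0 is a singular point because the y'-coefficient 2 + 2/x has a pole at x = 0 and the y-coefficient -6/x^2 has a pole at x = 0.
It is a regular singular point because x P_1(x) = p(x) = 2x + 2 and x^2 P_2(x) = q(x) = -6 are polynomials, hence analytic at x = 0.
p(0) = 2,  q(0) = -6.
Indicial equation: r(r-1) + p(0) r + q(0) = 0, i.e. r^2 + (p(0) - 1) r + q(0) = 0, i.e. r^2 + 1 r - 6 = 0.
Discriminant: (1)^2 - 4(-6) = 25, so r = (-1 ± 5)/2.
Solving: r_1 = 2, r_2 = -3.

indicial: r^2 + 1 r - 6 = 0; roots r_1 = 2, r_2 = -3


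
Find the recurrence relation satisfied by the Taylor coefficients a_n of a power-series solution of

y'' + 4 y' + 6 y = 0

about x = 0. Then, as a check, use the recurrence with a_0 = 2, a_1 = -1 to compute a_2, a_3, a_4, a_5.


Substitute y = sum_n a_n x^n.
y''(x) has coefficient (n+2)(n+1) a_{n+2} at x^n;
4 y'(x) has coefficient 4 (n+1) a_{n+1} at x^n;
6 y(x) has coefficient 6 a_n at x^n.
Matching x^n: (n+2)(n+1) a_{n+2} + 4 (n+1) a_{n+1} + 6 a_n = 0.
Thus a_{n+2} = [-4 (n+1) a_{n+1} - 6 a_n] / ((n+1)(n+2)).

Check with a_0 = 2, a_1 = -1 (apply the recurrence for n = 0, 1, 2, 3): a_0 = 2, a_1 = -1, a_2 = -4, a_3 = 19/3, a_4 = -13/3, a_5 = 47/30.

a_(n+2) = [-4 (n+1) a_(n+1) - 6 a_n] / ((n+1)(n+2)); check: a_0 = 2, a_1 = -1, a_2 = -4, a_3 = 19/3, a_4 = -13/3, a_5 = 47/30


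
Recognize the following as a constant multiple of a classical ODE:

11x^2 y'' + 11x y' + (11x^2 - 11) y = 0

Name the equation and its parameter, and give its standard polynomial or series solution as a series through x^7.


All three coefficients share the factor 11; dividing through by 11 gives  x^2 y'' + x y' + (x^2 - 1) y = 0.
This matches the Bessel equation x^2 y'' + x y' + (x^2 - nu^2) y = 0 with nu^2 = 1, so nu = 1; the solution bounded at x = 0 is J_1(x).
Frobenius at x = 0: indicial roots ±nu; for r = nu the recurrence k(k + 2nu) c_k = -c_{k-2} gives the standard series J_nu(x) = sum_{k>=0} (-1)^k / (k! (k+nu)!) (x/2)^(2k+nu). Evaluate the first 4 terms:
  k = 0: (-1)^0 / (0! * 1! * 2^1) x^1 = 1/(1*1*2) x^1 = (1/2) x^1
  k = 1: (-1)^1 / (1! * 2! * 2^3) x^3 = -1/(1*2*8) x^3 = (-1/16) x^3
  k = 2: (-1)^2 / (2! * 3! * 2^5) x^5 = 1/(2*6*32) x^5 = (1/384) x^5
  k = 3: (-1)^3 / (3! * 4! * 2^7) x^7 = -1/(6*24*128) x^7 = (-1/18432) x^7
Hence J_1(x) = -x^7/18432 + x^5/384 - x^3/16 + x/2 + ....

J_1(x); series = -x^7/18432 + x^5/384 - x^3/16 + x/2


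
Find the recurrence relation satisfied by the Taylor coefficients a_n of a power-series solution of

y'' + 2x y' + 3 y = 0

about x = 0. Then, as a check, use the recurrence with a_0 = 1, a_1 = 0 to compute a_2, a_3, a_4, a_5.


Substitute y = sum_n a_n x^n.
y''(x) has coefficient (n+2)(n+1) a_{n+2} at x^n;
2 x y'(x) has coefficient 2 n a_n at x^n (shift);
3 y(x) has coefficient 3 a_n at x^n.
Matching x^n: (n+2)(n+1) a_{n+2} + (2n + 3) a_n = 0.
Thus a_{n+2} = (-2n - 3) / ((n+1)(n+2)) * a_n.

Check with a_0 = 1, a_1 = 0 (apply the recurrence for n = 0, 1, 2, 3): a_0 = 1, a_1 = 0, a_2 = -3/2, a_3 = 0, a_4 = 7/8, a_5 = 0.

a_(n+2) = (-2n - 3) / ((n+1)(n+2)) * a_n; check: a_0 = 1, a_1 = 0, a_2 = -3/2, a_3 = 0, a_4 = 7/8, a_5 = 0


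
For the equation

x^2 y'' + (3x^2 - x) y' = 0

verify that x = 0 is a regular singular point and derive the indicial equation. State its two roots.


Divide by x^2 to reach normal form y'' + P_1(x) y' + P_2(x) y = 0 with P_1(x) = 3 - 1/x and P_2(x) = 0.
x = 0 is a singular point because the y'-coefficient 3 - 1/x has a pole at x = 0.
It is a regular singular point because x P_1(x) = p(x) = 3x - 1 and x^2 P_2(x) = q(x) = 0 are polynomials, hence analytic at x = 0.
p(0) = -1,  q(0) = 0.
Indicial equation: r(r-1) + p(0) r + q(0) = 0, i.e. r^2 + (p(0) - 1) r + q(0) = 0, i.e. r^2 - 2 r = 0.
Discriminant: (-2)^2 - 4(0) = 4, so r = (2 ± 2)/2.
Solving: r_1 = 2, r_2 = 0.

indicial: r^2 - 2 r = 0; roots r_1 = 2, r_2 = 0


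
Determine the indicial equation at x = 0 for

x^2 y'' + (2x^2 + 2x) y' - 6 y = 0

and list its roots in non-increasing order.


Divide by x^2 to reach normal form y'' + P_1(x) y' + P_2(x) y = 0 with P_1(x) = 2 + 2/x and P_2(x) = -6/x^2.
x = 0 is a singular point because the y'-coefficient 2 + 2/x has a pole at x = 0 and the y-coefficient -6/x^2 has a pole at x = 0.
It is a regular singular point because x P_1(x) = p(x) = 2x + 2 and x^2 P_2(x) = q(x) = -6 are polynomials, hence analytic at x = 0.
p(0) = 2,  q(0) = -6.
Indicial equation: r(r-1) + p(0) r + q(0) = 0, i.e. r^2 + (p(0) - 1) r + q(0) = 0, i.e. r^2 + 1 r - 6 = 0.
Discriminant: (1)^2 - 4(-6) = 25, so r = (-1 ± 5)/2.
Solving: r_1 = 2, r_2 = -3.

indicial: r^2 + 1 r - 6 = 0; roots r_1 = 2, r_2 = -3


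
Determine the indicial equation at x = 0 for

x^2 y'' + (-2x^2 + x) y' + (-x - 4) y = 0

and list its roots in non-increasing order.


Divide by x^2 to reach normal form y'' + P_1(x) y' + P_2(x) y = 0 with P_1(x) = -2 + 1/x and P_2(x) = -1/x - 4/x^2.
x = 0 is a singular point because the y'-coefficient -2 + 1/x has a pole at x = 0 and the y-coefficient -1/x - 4/x^2 has a pole at x = 0.
It is a regular singular point because x P_1(x) = p(x) = 1 - 2x and x^2 P_2(x) = q(x) = -x - 4 are polynomials, hence analytic at x = 0.
p(0) = 1,  q(0) = -4.
Indicial equation: r(r-1) + p(0) r + q(0) = 0, i.e. r^2 + (p(0) - 1) r + q(0) = 0, i.e. r^2 - 4 = 0.
Discriminant: (0)^2 - 4(-4) = 16, so r = (0 ± 4)/2.
Solving: r_1 = 2, r_2 = -2.

indicial: r^2 - 4 = 0; roots r_1 = 2, r_2 = -2


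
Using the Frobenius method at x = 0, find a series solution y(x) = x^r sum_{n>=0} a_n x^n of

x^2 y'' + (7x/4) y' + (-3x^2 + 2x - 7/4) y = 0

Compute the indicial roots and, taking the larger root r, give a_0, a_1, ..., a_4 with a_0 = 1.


Write in Frobenius form y'' + (p(x)/x) y' + (q(x)/x^2) y = 0:
  p(x) = 7/4,  q(x) = -3x^2 + 2x - 7/4.
Indicial equation: r(r-1) + (7/4) r + (-7/4) = 0 -> roots r_1 = 1, r_2 = -7/4.
Take r = r_1 = 1. Let y(x) = x^r sum_{n>=0} a_n x^n with a_0 = 1.
Substitute y = x^r sum a_n x^n and match x^{r+n}. The recurrence is
  D(n) a_n + 2 a_{n-1} - 3 a_{n-2} = 0,  where D(n) = (r+n)(r+n-1) + (7/4)(r+n) + (-7/4).
  a_n = [-2 a_{n-1} + 3 a_{n-2}] / D(n).
Since the indicial polynomial factors as (r - r_1)(r - r_2), D(n) = (r_1 + n - r_1)(r_1 + n - r_2) = n(n + 11/4).
Evaluating step by step (a_0 = 1):
  n = 1: D(1) = 1(1 + 11/4) = 15/4; numerator = -2(1) = -2; a_1 = (-2)/(15/4) = -8/15
  n = 2: D(2) = 2(2 + 11/4) = 19/2; numerator = -2(-8/15) + 3(1) = 61/15; a_2 = (61/15)/(19/2) = 122/285
  n = 3: D(3) = 3(3 + 11/4) = 69/4; numerator = -2(122/285) + 3(-8/15) = -140/57; a_3 = (-140/57)/(69/4) = -560/3933
  n = 4: D(4) = 4(4 + 11/4) = 27; numerator = -2(-560/3933) + 3(122/285) = 30854/19665; a_4 = (30854/19665)/(27) = 30854/530955

r = 1; a_0 = 1; a_1 = -8/15; a_2 = 122/285; a_3 = -560/3933; a_4 = 30854/530955


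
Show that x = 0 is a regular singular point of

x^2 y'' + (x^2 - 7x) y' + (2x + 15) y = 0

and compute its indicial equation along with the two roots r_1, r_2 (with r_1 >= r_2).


Divide by x^2 to reach normal form y'' + P_1(x) y' + P_2(x) y = 0 with P_1(x) = 1 - 7/x and P_2(x) = 2/x + 15/x^2.
x = 0 is a singular point because the y'-coefficient 1 - 7/x has a pole at x = 0 and the y-coefficient 2/x + 15/x^2 has a pole at x = 0.
It is a regular singular point because x P_1(x) = p(x) = x - 7 and x^2 P_2(x) = q(x) = 2x + 15 are polynomials, hence analytic at x = 0.
p(0) = -7,  q(0) = 15.
Indicial equation: r(r-1) + p(0) r + q(0) = 0, i.e. r^2 + (p(0) - 1) r + q(0) = 0, i.e. r^2 - 8 r + 15 = 0.
Discriminant: (-8)^2 - 4(15) = 4, so r = (8 ± 2)/2.
Solving: r_1 = 5, r_2 = 3.

indicial: r^2 - 8 r + 15 = 0; roots r_1 = 5, r_2 = 3


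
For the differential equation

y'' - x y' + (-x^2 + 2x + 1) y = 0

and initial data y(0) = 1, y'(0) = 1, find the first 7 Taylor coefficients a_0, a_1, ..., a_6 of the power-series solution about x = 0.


Ansatz: y(x) = sum_{n>=0} a_n x^n, so y'(x) = sum_{n>=1} n a_n x^(n-1) and y''(x) = sum_{n>=2} n(n-1) a_n x^(n-2).
Substitute into P(x) y'' + Q(x) y' + R(x) y = 0 with P(x) = 1, Q(x) = -x, R(x) = -x^2 + 2x + 1, and match powers of x.
Initial conditions: a_0 = 1, a_1 = 1.
Setting the coefficient of each power of x to zero and solving order by order (substituting the coefficients already found):
  x^0: 2 a_2 + a_0 = 0  ->  2 a_2 = -a_0 = -1  ->  a_2 = -1/2
  x^1: 6 a_3 + 2 a_0 = 0  ->  6 a_3 = -2 a_0 = -2  ->  a_3 = -1/3
  x^2: 12 a_4 - a_2 + 2 a_1 - a_0 = 0  ->  12 a_4 = a_2 - 2 a_1 + a_0 = -3/2  ->  a_4 = -1/8
  x^3: 20 a_5 - 2 a_3 + 2 a_2 - a_1 = 0  ->  20 a_5 = 2 a_3 - 2 a_2 + a_1 = 4/3  ->  a_5 = 1/15
  x^4: 30 a_6 - 3 a_4 + 2 a_3 - a_2 = 0  ->  30 a_6 = 3 a_4 - 2 a_3 + a_2 = -5/24  ->  a_6 = -1/144
Truncated series: y(x) = 1 + x - (1/2) x^2 - (1/3) x^3 - (1/8) x^4 + (1/15) x^5 - (1/144) x^6 + O(x^7).

a_0 = 1; a_1 = 1; a_2 = -1/2; a_3 = -1/3; a_4 = -1/8; a_5 = 1/15; a_6 = -1/144


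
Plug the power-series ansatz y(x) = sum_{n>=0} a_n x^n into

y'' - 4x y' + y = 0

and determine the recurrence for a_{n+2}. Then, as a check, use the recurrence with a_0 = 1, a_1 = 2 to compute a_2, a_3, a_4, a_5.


Substitute y = sum_n a_n x^n.
y''(x) has coefficient (n+2)(n+1) a_{n+2} at x^n;
-4 x y'(x) has coefficient -4 n a_n at x^n (shift);
y(x) has coefficient 1 a_n at x^n.
Matching x^n: (n+2)(n+1) a_{n+2} + (-4n + 1) a_n = 0.
Thus a_{n+2} = (4n - 1) / ((n+1)(n+2)) * a_n.

Check with a_0 = 1, a_1 = 2 (apply the recurrence for n = 0, 1, 2, 3): a_0 = 1, a_1 = 2, a_2 = -1/2, a_3 = 1, a_4 = -7/24, a_5 = 11/20.

a_(n+2) = (4n - 1) / ((n+1)(n+2)) * a_n; check: a_0 = 1, a_1 = 2, a_2 = -1/2, a_3 = 1, a_4 = -7/24, a_5 = 11/20


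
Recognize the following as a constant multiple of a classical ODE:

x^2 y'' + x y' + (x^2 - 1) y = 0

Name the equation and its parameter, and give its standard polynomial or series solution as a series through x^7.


The equation is already in a standard form:  x^2 y'' + x y' + (x^2 - 1) y = 0.
This matches the Bessel equation x^2 y'' + x y' + (x^2 - nu^2) y = 0 with nu^2 = 1, so nu = 1; the solution bounded at x = 0 is J_1(x).
Frobenius at x = 0: indicial roots ±nu; for r = nu the recurrence k(k + 2nu) c_k = -c_{k-2} gives the standard series J_nu(x) = sum_{k>=0} (-1)^k / (k! (k+nu)!) (x/2)^(2k+nu). Evaluate the first 4 terms:
  k = 0: (-1)^0 / (0! * 1! * 2^1) x^1 = 1/(1*1*2) x^1 = (1/2) x^1
  k = 1: (-1)^1 / (1! * 2! * 2^3) x^3 = -1/(1*2*8) x^3 = (-1/16) x^3
  k = 2: (-1)^2 / (2! * 3! * 2^5) x^5 = 1/(2*6*32) x^5 = (1/384) x^5
  k = 3: (-1)^3 / (3! * 4! * 2^7) x^7 = -1/(6*24*128) x^7 = (-1/18432) x^7
Hence J_1(x) = -x^7/18432 + x^5/384 - x^3/16 + x/2 + ....

J_1(x); series = -x^7/18432 + x^5/384 - x^3/16 + x/2


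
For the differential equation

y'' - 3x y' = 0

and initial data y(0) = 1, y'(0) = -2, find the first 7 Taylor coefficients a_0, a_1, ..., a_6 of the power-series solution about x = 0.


Ansatz: y(x) = sum_{n>=0} a_n x^n, so y'(x) = sum_{n>=1} n a_n x^(n-1) and y''(x) = sum_{n>=2} n(n-1) a_n x^(n-2).
Substitute into P(x) y'' + Q(x) y' + R(x) y = 0 with P(x) = 1, Q(x) = -3x, R(x) = 0, and match powers of x.
Initial conditions: a_0 = 1, a_1 = -2.
Setting the coefficient of each power of x to zero and solving order by order (substituting the coefficients already found):
  x^0: 2 a_2 = 0  ->  a_2 = 0
  x^1: 6 a_3 - 3 a_1 = 0  ->  6 a_3 = 3 a_1 = -6  ->  a_3 = -1
  x^2: 12 a_4 - 6 a_2 = 0  ->  12 a_4 = 6 a_2 = 0  ->  a_4 = 0
  x^3: 20 a_5 - 9 a_3 = 0  ->  20 a_5 = 9 a_3 = -9  ->  a_5 = -9/20
  x^4: 30 a_6 - 12 a_4 = 0  ->  30 a_6 = 12 a_4 = 0  ->  a_6 = 0
Truncated series: y(x) = 1 - 2 x - x^3 - (9/20) x^5 + O(x^7).

a_0 = 1; a_1 = -2; a_2 = 0; a_3 = -1; a_4 = 0; a_5 = -9/20; a_6 = 0


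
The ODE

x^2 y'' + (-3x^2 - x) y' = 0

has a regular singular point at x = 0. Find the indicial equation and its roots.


Divide by x^2 to reach normal form y'' + P_1(x) y' + P_2(x) y = 0 with P_1(x) = -3 - 1/x and P_2(x) = 0.
x = 0 is a singular point because the y'-coefficient -3 - 1/x has a pole at x = 0.
It is a regular singular point because x P_1(x) = p(x) = -3x - 1 and x^2 P_2(x) = q(x) = 0 are polynomials, hence analytic at x = 0.
p(0) = -1,  q(0) = 0.
Indicial equation: r(r-1) + p(0) r + q(0) = 0, i.e. r^2 + (p(0) - 1) r + q(0) = 0, i.e. r^2 - 2 r = 0.
Discriminant: (-2)^2 - 4(0) = 4, so r = (2 ± 2)/2.
Solving: r_1 = 2, r_2 = 0.

indicial: r^2 - 2 r = 0; roots r_1 = 2, r_2 = 0


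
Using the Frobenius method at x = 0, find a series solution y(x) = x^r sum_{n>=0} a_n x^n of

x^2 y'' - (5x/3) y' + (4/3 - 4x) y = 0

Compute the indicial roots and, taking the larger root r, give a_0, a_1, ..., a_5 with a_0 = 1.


Write in Frobenius form y'' + (p(x)/x) y' + (q(x)/x^2) y = 0:
  p(x) = -5/3,  q(x) = 4/3 - 4x.
Indicial equation: r(r-1) + (-5/3) r + (4/3) = 0 -> roots r_1 = 2, r_2 = 2/3.
Take r = r_1 = 2. Let y(x) = x^r sum_{n>=0} a_n x^n with a_0 = 1.
Substitute y = x^r sum a_n x^n and match x^{r+n}. The recurrence is
  D(n) a_n - 4 a_{n-1} = 0,  where D(n) = (r+n)(r+n-1) + (-5/3)(r+n) + (4/3).
  a_n = 4 / D(n) * a_{n-1}.
Since the indicial polynomial factors as (r - r_1)(r - r_2), D(n) = (r_1 + n - r_1)(r_1 + n - r_2) = n(n + 4/3).
Evaluating step by step (a_0 = 1):
  n = 1: D(1) = 1(1 + 4/3) = 7/3; numerator = 4(1) = 4; a_1 = (4)/(7/3) = 12/7
  n = 2: D(2) = 2(2 + 4/3) = 20/3; numerator = 4(12/7) = 48/7; a_2 = (48/7)/(20/3) = 36/35
  n = 3: D(3) = 3(3 + 4/3) = 13; numerator = 4(36/35) = 144/35; a_3 = (144/35)/(13) = 144/455
  n = 4: D(4) = 4(4 + 4/3) = 64/3; numerator = 4(144/455) = 576/455; a_4 = (576/455)/(64/3) = 27/455
  n = 5: D(5) = 5(5 + 4/3) = 95/3; numerator = 4(27/455) = 108/455; a_5 = (108/455)/(95/3) = 324/43225

r = 2; a_0 = 1; a_1 = 12/7; a_2 = 36/35; a_3 = 144/455; a_4 = 27/455; a_5 = 324/43225


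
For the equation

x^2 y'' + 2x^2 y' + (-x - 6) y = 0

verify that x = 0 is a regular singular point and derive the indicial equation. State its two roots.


Divide by x^2 to reach normal form y'' + P_1(x) y' + P_2(x) y = 0 with P_1(x) = 2 and P_2(x) = -1/x - 6/x^2.
x = 0 is a singular point because the y-coefficient -1/x - 6/x^2 has a pole at x = 0.
It is a regular singular point because x P_1(x) = p(x) = 2x and x^2 P_2(x) = q(x) = -x - 6 are polynomials, hence analytic at x = 0.
p(0) = 0,  q(0) = -6.
Indicial equation: r(r-1) + p(0) r + q(0) = 0, i.e. r^2 + (p(0) - 1) r + q(0) = 0, i.e. r^2 - 1 r - 6 = 0.
Discriminant: (-1)^2 - 4(-6) = 25, so r = (1 ± 5)/2.
Solving: r_1 = 3, r_2 = -2.

indicial: r^2 - 1 r - 6 = 0; roots r_1 = 3, r_2 = -2


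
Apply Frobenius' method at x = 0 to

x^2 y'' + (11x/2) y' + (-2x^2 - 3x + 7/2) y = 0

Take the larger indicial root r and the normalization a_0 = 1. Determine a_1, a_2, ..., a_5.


Write in Frobenius form y'' + (p(x)/x) y' + (q(x)/x^2) y = 0:
  p(x) = 11/2,  q(x) = -2x^2 - 3x + 7/2.
Indicial equation: r(r-1) + (11/2) r + (7/2) = 0 -> roots r_1 = -1, r_2 = -7/2.
Take r = r_1 = -1. Let y(x) = x^r sum_{n>=0} a_n x^n with a_0 = 1.
Substitute y = x^r sum a_n x^n and match x^{r+n}. The recurrence is
  D(n) a_n - 3 a_{n-1} - 2 a_{n-2} = 0,  where D(n) = (r+n)(r+n-1) + (11/2)(r+n) + (7/2).
  a_n = [3 a_{n-1} + 2 a_{n-2}] / D(n).
Since the indicial polynomial factors as (r - r_1)(r - r_2), D(n) = (r_1 + n - r_1)(r_1 + n - r_2) = n(n + 5/2).
Evaluating step by step (a_0 = 1):
  n = 1: D(1) = 1(1 + 5/2) = 7/2; numerator = 3(1) = 3; a_1 = (3)/(7/2) = 6/7
  n = 2: D(2) = 2(2 + 5/2) = 9; numerator = 3(6/7) + 2(1) = 32/7; a_2 = (32/7)/(9) = 32/63
  n = 3: D(3) = 3(3 + 5/2) = 33/2; numerator = 3(32/63) + 2(6/7) = 68/21; a_3 = (68/21)/(33/2) = 136/693
  n = 4: D(4) = 4(4 + 5/2) = 26; numerator = 3(136/693) + 2(32/63) = 1112/693; a_4 = (1112/693)/(26) = 556/9009
  n = 5: D(5) = 5(5 + 5/2) = 75/2; numerator = 3(556/9009) + 2(136/693) = 5204/9009; a_5 = (5204/9009)/(75/2) = 10408/675675

r = -1; a_0 = 1; a_1 = 6/7; a_2 = 32/63; a_3 = 136/693; a_4 = 556/9009; a_5 = 10408/675675


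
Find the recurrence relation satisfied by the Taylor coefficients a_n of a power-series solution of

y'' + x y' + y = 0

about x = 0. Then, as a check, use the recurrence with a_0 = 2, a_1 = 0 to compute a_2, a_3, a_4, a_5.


Substitute y = sum_n a_n x^n.
y''(x) has coefficient (n+2)(n+1) a_{n+2} at x^n;
x y'(x) has coefficient n a_n at x^n (shift);
y(x) has coefficient 1 a_n at x^n.
Matching x^n: (n+2)(n+1) a_{n+2} + (n + 1) a_n = 0.
Thus a_{n+2} = (-n - 1) / ((n+1)(n+2)) * a_n.

Check with a_0 = 2, a_1 = 0 (apply the recurrence for n = 0, 1, 2, 3): a_0 = 2, a_1 = 0, a_2 = -1, a_3 = 0, a_4 = 1/4, a_5 = 0.

a_(n+2) = (-n - 1) / ((n+1)(n+2)) * a_n; check: a_0 = 2, a_1 = 0, a_2 = -1, a_3 = 0, a_4 = 1/4, a_5 = 0


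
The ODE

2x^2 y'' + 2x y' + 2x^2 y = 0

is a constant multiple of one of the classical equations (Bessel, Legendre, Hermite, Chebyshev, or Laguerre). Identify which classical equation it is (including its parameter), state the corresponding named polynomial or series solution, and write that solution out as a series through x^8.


All three coefficients share the factor 2; dividing through by 2 gives  x^2 y'' + x y' + x^2 y = 0.
This matches the Bessel equation x^2 y'' + x y' + (x^2 - nu^2) y = 0 with nu^2 = 0, so nu = 0; the solution bounded at x = 0 is J_0(x).
Frobenius at x = 0: indicial roots ±nu; for r = nu the recurrence k(k + 2nu) c_k = -c_{k-2} gives the standard series J_nu(x) = sum_{k>=0} (-1)^k / (k! (k+nu)!) (x/2)^(2k+nu). Evaluate the first 5 terms:
  k = 0: (-1)^0 / (0! * 0! * 2^0) x^0 = 1/(1*1*1) x^0 = (1) x^0
  k = 1: (-1)^1 / (1! * 1! * 2^2) x^2 = -1/(1*1*4) x^2 = (-1/4) x^2
  k = 2: (-1)^2 / (2! * 2! * 2^4) x^4 = 1/(2*2*16) x^4 = (1/64) x^4
  k = 3: (-1)^3 / (3! * 3! * 2^6) x^6 = -1/(6*6*64) x^6 = (-1/2304) x^6
  k = 4: (-1)^4 / (4! * 4! * 2^8) x^8 = 1/(24*24*256) x^8 = (1/147456) x^8
Hence J_0(x) = x^8/147456 - x^6/2304 + x^4/64 - x^2/4 + 1 + ....

J_0(x); series = x^8/147456 - x^6/2304 + x^4/64 - x^2/4 + 1


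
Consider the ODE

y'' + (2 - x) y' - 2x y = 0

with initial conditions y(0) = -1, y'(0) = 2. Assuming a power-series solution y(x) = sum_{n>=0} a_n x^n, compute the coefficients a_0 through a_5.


Ansatz: y(x) = sum_{n>=0} a_n x^n, so y'(x) = sum_{n>=1} n a_n x^(n-1) and y''(x) = sum_{n>=2} n(n-1) a_n x^(n-2).
Substitute into P(x) y'' + Q(x) y' + R(x) y = 0 with P(x) = 1, Q(x) = 2 - x, R(x) = -2x, and match powers of x.
Initial conditions: a_0 = -1, a_1 = 2.
Setting the coefficient of each power of x to zero and solving order by order (substituting the coefficients already found):
  x^0: 2 a_2 + 2 a_1 = 0  ->  2 a_2 = -2 a_1 = -4  ->  a_2 = -2
  x^1: 6 a_3 + 4 a_2 - a_1 - 2 a_0 = 0  ->  6 a_3 = -4 a_2 + a_1 + 2 a_0 = 8  ->  a_3 = 4/3
  x^2: 12 a_4 + 6 a_3 - 2 a_2 - 2 a_1 = 0  ->  12 a_4 = -6 a_3 + 2 a_2 + 2 a_1 = -8  ->  a_4 = -2/3
  x^3: 20 a_5 + 8 a_4 - 3 a_3 - 2 a_2 = 0  ->  20 a_5 = -8 a_4 + 3 a_3 + 2 a_2 = 16/3  ->  a_5 = 4/15
Truncated series: y(x) = -1 + 2 x - 2 x^2 + (4/3) x^3 - (2/3) x^4 + (4/15) x^5 + O(x^6).

a_0 = -1; a_1 = 2; a_2 = -2; a_3 = 4/3; a_4 = -2/3; a_5 = 4/15


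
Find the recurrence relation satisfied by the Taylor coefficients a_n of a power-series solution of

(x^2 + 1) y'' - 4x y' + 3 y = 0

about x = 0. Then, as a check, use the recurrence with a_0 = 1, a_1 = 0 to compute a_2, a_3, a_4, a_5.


Substitute y = sum_n a_n x^n.
(1 + 1 x^2) y'' contributes (n+2)(n+1) a_{n+2} + n(n-1) a_n at x^n.
-4 x y'(x) contributes -4 n a_n at x^n.
3 y(x) contributes 3 a_n at x^n.
Matching x^n: (n+2)(n+1) a_{n+2} + (n(n-1) - 4 n + 3) a_n = 0.
Thus a_{n+2} = (-n(n-1) + 4 n - 3) / ((n+1)(n+2)) * a_n.

Check with a_0 = 1, a_1 = 0 (apply the recurrence for n = 0, 1, 2, 3): a_0 = 1, a_1 = 0, a_2 = -3/2, a_3 = 0, a_4 = -3/8, a_5 = 0.

a_(n+2) = (-n(n-1) + 4 n - 3) / ((n+1)(n+2)) * a_n; check: a_0 = 1, a_1 = 0, a_2 = -3/2, a_3 = 0, a_4 = -3/8, a_5 = 0


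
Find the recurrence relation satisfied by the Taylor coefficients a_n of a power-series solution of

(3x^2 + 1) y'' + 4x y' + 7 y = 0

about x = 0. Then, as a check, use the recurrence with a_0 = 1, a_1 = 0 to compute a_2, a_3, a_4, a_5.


Substitute y = sum_n a_n x^n.
(1 + 3 x^2) y'' contributes (n+2)(n+1) a_{n+2} + 3 n(n-1) a_n at x^n.
4 x y'(x) contributes 4 n a_n at x^n.
7 y(x) contributes 7 a_n at x^n.
Matching x^n: (n+2)(n+1) a_{n+2} + (3 n(n-1) + 4 n + 7) a_n = 0.
Thus a_{n+2} = (-3 n(n-1) - 4 n - 7) / ((n+1)(n+2)) * a_n.

Check with a_0 = 1, a_1 = 0 (apply the recurrence for n = 0, 1, 2, 3): a_0 = 1, a_1 = 0, a_2 = -7/2, a_3 = 0, a_4 = 49/8, a_5 = 0.

a_(n+2) = (-3 n(n-1) - 4 n - 7) / ((n+1)(n+2)) * a_n; check: a_0 = 1, a_1 = 0, a_2 = -7/2, a_3 = 0, a_4 = 49/8, a_5 = 0


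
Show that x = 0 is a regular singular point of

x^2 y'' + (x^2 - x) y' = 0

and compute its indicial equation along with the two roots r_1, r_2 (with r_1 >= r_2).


Divide by x^2 to reach normal form y'' + P_1(x) y' + P_2(x) y = 0 with P_1(x) = 1 - 1/x and P_2(x) = 0.
x = 0 is a singular point because the y'-coefficient 1 - 1/x has a pole at x = 0.
It is a regular singular point because x P_1(x) = p(x) = x - 1 and x^2 P_2(x) = q(x) = 0 are polynomials, hence analytic at x = 0.
p(0) = -1,  q(0) = 0.
Indicial equation: r(r-1) + p(0) r + q(0) = 0, i.e. r^2 + (p(0) - 1) r + q(0) = 0, i.e. r^2 - 2 r = 0.
Discriminant: (-2)^2 - 4(0) = 4, so r = (2 ± 2)/2.
Solving: r_1 = 2, r_2 = 0.

indicial: r^2 - 2 r = 0; roots r_1 = 2, r_2 = 0


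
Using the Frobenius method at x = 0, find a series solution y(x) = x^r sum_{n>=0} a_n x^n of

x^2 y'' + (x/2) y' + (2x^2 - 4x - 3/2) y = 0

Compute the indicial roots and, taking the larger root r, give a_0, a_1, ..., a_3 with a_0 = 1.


Write in Frobenius form y'' + (p(x)/x) y' + (q(x)/x^2) y = 0:
  p(x) = 1/2,  q(x) = 2x^2 - 4x - 3/2.
Indicial equation: r(r-1) + (1/2) r + (-3/2) = 0 -> roots r_1 = 3/2, r_2 = -1.
Take r = r_1 = 3/2. Let y(x) = x^r sum_{n>=0} a_n x^n with a_0 = 1.
Substitute y = x^r sum a_n x^n and match x^{r+n}. The recurrence is
  D(n) a_n - 4 a_{n-1} + 2 a_{n-2} = 0,  where D(n) = (r+n)(r+n-1) + (1/2)(r+n) + (-3/2).
  a_n = [4 a_{n-1} - 2 a_{n-2}] / D(n).
Since the indicial polynomial factors as (r - r_1)(r - r_2), D(n) = (r_1 + n - r_1)(r_1 + n - r_2) = n(n + 5/2).
Evaluating step by step (a_0 = 1):
  n = 1: D(1) = 1(1 + 5/2) = 7/2; numerator = 4(1) = 4; a_1 = (4)/(7/2) = 8/7
  n = 2: D(2) = 2(2 + 5/2) = 9; numerator = 4(8/7) - 2(1) = 18/7; a_2 = (18/7)/(9) = 2/7
  n = 3: D(3) = 3(3 + 5/2) = 33/2; numerator = 4(2/7) - 2(8/7) = -8/7; a_3 = (-8/7)/(33/2) = -16/231

r = 3/2; a_0 = 1; a_1 = 8/7; a_2 = 2/7; a_3 = -16/231
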